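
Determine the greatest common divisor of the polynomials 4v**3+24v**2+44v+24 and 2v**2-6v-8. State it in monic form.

v+1

By polynomial division,
  4v**3+24v**2+44v+24 = (2v+18)(2v**2-6v-8) + (168v+168)
  2v**2-6v-8 = ((1/84)v-1/21)(168v+168) + (0)
Last nonzero remainder: 168v+168. Dividing through by 168 gives the monic gcd v+1.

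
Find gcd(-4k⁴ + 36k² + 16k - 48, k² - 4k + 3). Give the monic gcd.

k² - 4k + 3

Apply the Euclidean algorithm:
  -4k⁴ + 36k² + 16k - 48 = (-4k² - 16k - 16)(k² - 4k + 3) + (0)
The last nonzero remainder k² - 4k + 3 is already monic.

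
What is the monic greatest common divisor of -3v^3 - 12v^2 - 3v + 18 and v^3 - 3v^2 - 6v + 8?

v^2 + v - 2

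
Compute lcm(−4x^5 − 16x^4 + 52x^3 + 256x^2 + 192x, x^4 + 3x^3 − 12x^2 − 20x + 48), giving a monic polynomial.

Apply the Euclidean algorithm:
  −4x^5 − 16x^4 + 52x^3 + 256x^2 + 192x = (−4x − 4)(x^4 + 3x^3 − 12x^2 − 20x + 48) + (16x^3 + 128x^2 + 304x + 192)
  x^4 + 3x^3 − 12x^2 − 20x + 48 = ((1/16)x − 5/16)(16x^3 + 128x^2 + 304x + 192) + (9x^2 + 63x + 108)
  16x^3 + 128x^2 + 304x + 192 = ((16/9)x + 16/9)(9x^2 + 63x + 108) + (0)
Last nonzero remainder: 9x^2 + 63x + 108. Dividing through by 9 gives the monic gcd x^2 + 7x + 12.
Then lcm(f, g) = f·g / gcd(f, g); expanding and making the result monic gives the answer.

x^7 − 25x^5 + 4x^4 + 156x^3 − 64x^2 − 192x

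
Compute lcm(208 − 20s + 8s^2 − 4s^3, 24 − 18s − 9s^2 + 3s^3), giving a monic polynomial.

104 − 62s − 43s^2 + s^3 − s^4 + s^5

Repeated division with remainder:
  −4s^3 + 8s^2 − 20s + 208 = (−4/3)(3s^3 − 9s^2 − 18s + 24) + (−4s^2 − 44s + 240)
  3s^3 − 9s^2 − 18s + 24 = (−(3/4)s + 21/2)(−4s^2 − 44s + 240) + (624s − 2496)
  −4s^2 − 44s + 240 = (−(1/156)s − 5/52)(624s − 2496) + (0)
Last nonzero remainder: 624s − 2496. Dividing through by 624 gives the monic gcd s − 4.
Then lcm(f, g) = f·g / gcd(f, g); expanding and making the result monic gives the answer.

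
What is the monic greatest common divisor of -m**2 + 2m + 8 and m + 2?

m + 2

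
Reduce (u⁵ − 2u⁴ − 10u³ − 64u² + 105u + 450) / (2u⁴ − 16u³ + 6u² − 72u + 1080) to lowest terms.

Repeated division with remainder:
  u⁵ − 2u⁴ − 10u³ − 64u² + 105u + 450 = ((1/2)u + 3)(2u⁴ − 16u³ + 6u² − 72u + 1080) + (35u³ − 46u² − 219u − 2790)
  2u⁴ − 16u³ + 6u² − 72u + 1080 = ((2/35)u − 468/1225)(35u³ − 46u² − 219u − 2790) + ((1152/1225)u² + (4608/1225)u + 3456/245)
  35u³ − 46u² − 219u − 2790 = ((42875/1152)u − 37975/192)((1152/1225)u² + (4608/1225)u + 3456/245) + (0)
Last nonzero remainder: (1152/1225)u² + (4608/1225)u + 3456/245. Dividing through by 1152/1225 gives the monic gcd u² + 4u + 15.
Cancel u² + 4u + 15 from numerator and denominator to get the reduced form.

(u³ − 6u² − u + 30)/(2u² − 24u + 72)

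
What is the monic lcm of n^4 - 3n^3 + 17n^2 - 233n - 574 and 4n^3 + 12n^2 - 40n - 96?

n^6 - 2n^5 + 2n^4 - 180n^3 - 1011n^2 + 2222n + 6888

Repeated division with remainder:
  n^4 - 3n^3 + 17n^2 - 233n - 574 = ((1/4)n - 3/2)(4n^3 + 12n^2 - 40n - 96) + (45n^2 - 269n - 718)
  4n^3 + 12n^2 - 40n - 96 = ((4/45)n + 1616/2025)(45n^2 - 269n - 718) + ((482944/2025)n + 965888/2025)
  45n^2 - 269n - 718 = ((91125/482944)n - 726975/482944)((482944/2025)n + 965888/2025) + (0)
Last nonzero remainder: (482944/2025)n + 965888/2025. Dividing through by 482944/2025 gives the monic gcd n + 2.
Then lcm(f, g) = f·g / gcd(f, g); expanding and making the result monic gives the answer.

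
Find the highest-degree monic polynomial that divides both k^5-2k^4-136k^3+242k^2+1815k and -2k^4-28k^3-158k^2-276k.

k^2+3k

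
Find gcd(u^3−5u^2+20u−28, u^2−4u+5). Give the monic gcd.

1

Euclidean algorithm in ℚ[u]:
  u^3−5u^2+20u−28 = (u−1)(u^2−4u+5) + (11u−23)
  u^2−4u+5 = ((1/11)u−21/121)(11u−23) + (122/121)
  11u−23 = ((1331/122)u−2783/122)(122/121) + (0)
The last nonzero remainder is the constant 122/121, so the polynomials are coprime and gcd = 1.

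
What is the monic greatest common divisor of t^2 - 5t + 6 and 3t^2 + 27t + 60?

1

Apply the Euclidean algorithm:
  t^2 - 5t + 6 = (1/3)(3t^2 + 27t + 60) + (-14t - 14)
  3t^2 + 27t + 60 = (-(3/14)t - 12/7)(-14t - 14) + (36)
  -14t - 14 = (-(7/18)t - 7/18)(36) + (0)
The last nonzero remainder is the constant 36, so the polynomials are coprime and gcd = 1.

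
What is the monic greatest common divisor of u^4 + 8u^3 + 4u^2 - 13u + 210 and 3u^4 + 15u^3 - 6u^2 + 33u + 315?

u^3 + 2u^2 - 8u + 35

Apply the Euclidean algorithm:
  u^4 + 8u^3 + 4u^2 - 13u + 210 = (1/3)(3u^4 + 15u^3 - 6u^2 + 33u + 315) + (3u^3 + 6u^2 - 24u + 105)
  3u^4 + 15u^3 - 6u^2 + 33u + 315 = (u + 3)(3u^3 + 6u^2 - 24u + 105) + (0)
Last nonzero remainder: 3u^3 + 6u^2 - 24u + 105. Dividing through by 3 gives the monic gcd u^3 + 2u^2 - 8u + 35.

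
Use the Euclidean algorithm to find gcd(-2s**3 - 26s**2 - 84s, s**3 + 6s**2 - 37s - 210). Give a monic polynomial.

s + 7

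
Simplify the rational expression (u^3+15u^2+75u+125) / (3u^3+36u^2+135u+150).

(u+5)/(3u+6)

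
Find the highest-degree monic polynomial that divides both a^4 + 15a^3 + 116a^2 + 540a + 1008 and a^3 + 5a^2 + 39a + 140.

a + 4

By polynomial division,
  a^4 + 15a^3 + 116a^2 + 540a + 1008 = (a + 10)(a^3 + 5a^2 + 39a + 140) + (27a^2 + 10a - 392)
  a^3 + 5a^2 + 39a + 140 = ((1/27)a + 125/729)(27a^2 + 10a - 392) + ((37765/729)a + 151060/729)
  27a^2 + 10a - 392 = ((19683/37765)a - 10206/5395)((37765/729)a + 151060/729) + (0)
Last nonzero remainder: (37765/729)a + 151060/729. Dividing through by 37765/729 gives the monic gcd a + 4.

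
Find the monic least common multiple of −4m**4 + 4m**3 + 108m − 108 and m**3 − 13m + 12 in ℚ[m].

m**5 + 3m**4 − 4m**3 − 27m**2 − 81m + 108

Apply the Euclidean algorithm:
  −4m**4 + 4m**3 + 108m − 108 = (−4m + 4)(m**3 − 13m + 12) + (−52m**2 + 208m − 156)
  m**3 − 13m + 12 = (−(1/52)m − 1/13)(−52m**2 + 208m − 156) + (0)
Last nonzero remainder: −52m**2 + 208m − 156. Dividing through by −52 gives the monic gcd m**2 − 4m + 3.
Then lcm(f, g) = f·g / gcd(f, g); expanding and making the result monic gives the answer.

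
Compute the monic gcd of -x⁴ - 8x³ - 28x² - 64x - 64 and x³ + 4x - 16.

By polynomial division,
  -x⁴ - 8x³ - 28x² - 64x - 64 = (-x - 8)(x³ + 4x - 16) + (-24x² - 48x - 192)
  x³ + 4x - 16 = (-(1/24)x + 1/12)(-24x² - 48x - 192) + (0)
Last nonzero remainder: -24x² - 48x - 192. Dividing through by -24 gives the monic gcd x² + 2x + 8.

x² + 2x + 8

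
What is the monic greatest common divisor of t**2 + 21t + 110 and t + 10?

t + 10

Apply the Euclidean algorithm:
  t**2 + 21t + 110 = (t + 11)(t + 10) + (0)
The last nonzero remainder t + 10 is already monic.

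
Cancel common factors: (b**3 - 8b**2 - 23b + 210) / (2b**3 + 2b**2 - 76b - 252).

(b**2 - b - 30)/(2b**2 + 16b + 36)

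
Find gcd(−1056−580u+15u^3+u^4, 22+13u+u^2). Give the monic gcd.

Repeated division with remainder:
  u^4+15u^3−580u−1056 = (u^2+2u−48)(u^2+13u+22) + (0)
The last nonzero remainder u^2+13u+22 is already monic.

22+13u+u^2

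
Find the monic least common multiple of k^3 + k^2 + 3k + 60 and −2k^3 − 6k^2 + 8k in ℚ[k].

Euclidean algorithm in ℚ[k]:
  k^3 + k^2 + 3k + 60 = (−1/2)(−2k^3 − 6k^2 + 8k) + (−2k^2 + 7k + 60)
  −2k^3 − 6k^2 + 8k = (k + 13/2)(−2k^2 + 7k + 60) + (−(195/2)k − 390)
  −2k^2 + 7k + 60 = ((4/195)k − 2/13)(−(195/2)k − 390) + (0)
Last nonzero remainder: −(195/2)k − 390. Dividing through by −195/2 gives the monic gcd k + 4.
Then lcm(f, g) = f·g / gcd(f, g); expanding and making the result monic gives the answer.

k^5 + 2k^3 + 57k^2 − 60k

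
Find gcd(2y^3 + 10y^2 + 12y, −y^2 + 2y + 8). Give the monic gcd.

y + 2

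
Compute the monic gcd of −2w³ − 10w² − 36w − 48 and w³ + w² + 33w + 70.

Apply the Euclidean algorithm:
  −2w³ − 10w² − 36w − 48 = (−2)(w³ + w² + 33w + 70) + (−8w² + 30w + 92)
  w³ + w² + 33w + 70 = (−(1/8)w − 19/32)(−8w² + 30w + 92) + ((997/16)w + 997/8)
  −8w² + 30w + 92 = (−(128/997)w + 736/997)((997/16)w + 997/8) + (0)
Last nonzero remainder: (997/16)w + 997/8. Dividing through by 997/16 gives the monic gcd w + 2.

w + 2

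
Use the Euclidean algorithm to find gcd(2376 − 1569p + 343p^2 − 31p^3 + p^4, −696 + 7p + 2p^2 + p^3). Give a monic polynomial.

By polynomial division,
  p^4 − 31p^3 + 343p^2 − 1569p + 2376 = (p − 33)(p^3 + 2p^2 + 7p − 696) + (402p^2 − 642p − 20592)
  p^3 + 2p^2 + 7p − 696 = ((1/402)p + 241/26934)(402p^2 − 642p − 20592) + ((287154/4489)p − 2297232/4489)
  402p^2 − 642p − 20592 = ((300763/47859)p + 641927/15953)((287154/4489)p − 2297232/4489) + (0)
Last nonzero remainder: (287154/4489)p − 2297232/4489. Dividing through by 287154/4489 gives the monic gcd p − 8.

−8 + p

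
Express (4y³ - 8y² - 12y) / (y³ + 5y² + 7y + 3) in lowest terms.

Apply the Euclidean algorithm:
  4y³ - 8y² - 12y = (4)(y³ + 5y² + 7y + 3) + (-28y² - 40y - 12)
  y³ + 5y² + 7y + 3 = (-(1/28)y - 25/196)(-28y² - 40y - 12) + ((72/49)y + 72/49)
  -28y² - 40y - 12 = (-(343/18)y - 49/6)((72/49)y + 72/49) + (0)
Last nonzero remainder: (72/49)y + 72/49. Dividing through by 72/49 gives the monic gcd y + 1.
Cancel y + 1 from numerator and denominator to get the reduced form.

(4y² - 12y)/(y² + 4y + 3)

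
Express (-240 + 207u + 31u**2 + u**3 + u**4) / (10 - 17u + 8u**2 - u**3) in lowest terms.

(-240 - 33u - 2u**2 - u**3)/(10 - 7u + u**2)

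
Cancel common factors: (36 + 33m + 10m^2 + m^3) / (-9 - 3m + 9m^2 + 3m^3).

(12 + 7m + m^2)/(-3 + 3m^2)

Apply the Euclidean algorithm:
  m^3 + 10m^2 + 33m + 36 = (1/3)(3m^3 + 9m^2 - 3m - 9) + (7m^2 + 34m + 39)
  3m^3 + 9m^2 - 3m - 9 = ((3/7)m - 39/49)(7m^2 + 34m + 39) + ((360/49)m + 1080/49)
  7m^2 + 34m + 39 = ((343/360)m + 637/360)((360/49)m + 1080/49) + (0)
Last nonzero remainder: (360/49)m + 1080/49. Dividing through by 360/49 gives the monic gcd m + 3.
Cancel m + 3 from numerator and denominator to get the reduced form.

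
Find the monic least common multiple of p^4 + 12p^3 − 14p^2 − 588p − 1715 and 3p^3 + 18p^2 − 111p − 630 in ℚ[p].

Apply the Euclidean algorithm:
  p^4 + 12p^3 − 14p^2 − 588p − 1715 = ((1/3)p + 2)(3p^3 + 18p^2 − 111p − 630) + (−13p^2 − 156p − 455)
  3p^3 + 18p^2 − 111p − 630 = (−(3/13)p + 18/13)(−13p^2 − 156p − 455) + (0)
Last nonzero remainder: −13p^2 − 156p − 455. Dividing through by −13 gives the monic gcd p^2 + 12p + 35.
Then lcm(f, g) = f·g / gcd(f, g); expanding and making the result monic gives the answer.

p^5 + 6p^4 − 86p^3 − 504p^2 + 1813p + 10290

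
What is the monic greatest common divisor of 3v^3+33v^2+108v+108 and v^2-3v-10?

v+2

Apply the Euclidean algorithm:
  3v^3+33v^2+108v+108 = (3v+42)(v^2-3v-10) + (264v+528)
  v^2-3v-10 = ((1/264)v-5/264)(264v+528) + (0)
Last nonzero remainder: 264v+528. Dividing through by 264 gives the monic gcd v+2.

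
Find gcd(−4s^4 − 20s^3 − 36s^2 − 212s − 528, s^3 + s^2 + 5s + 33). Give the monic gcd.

s^3 + s^2 + 5s + 33

By polynomial division,
  −4s^4 − 20s^3 − 36s^2 − 212s − 528 = (−4s − 16)(s^3 + s^2 + 5s + 33) + (0)
The last nonzero remainder s^3 + s^2 + 5s + 33 is already monic.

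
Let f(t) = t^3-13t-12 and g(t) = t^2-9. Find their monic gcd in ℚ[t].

Euclidean algorithm in ℚ[t]:
  t^3-13t-12 = (t)(t^2-9) + (-4t-12)
  t^2-9 = (-(1/4)t+3/4)(-4t-12) + (0)
Last nonzero remainder: -4t-12. Dividing through by -4 gives the monic gcd t+3.

t+3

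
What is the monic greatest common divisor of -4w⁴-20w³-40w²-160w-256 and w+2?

w+2

By polynomial division,
  -4w⁴-20w³-40w²-160w-256 = (-4w³-12w²-16w-128)(w+2) + (0)
The last nonzero remainder w+2 is already monic.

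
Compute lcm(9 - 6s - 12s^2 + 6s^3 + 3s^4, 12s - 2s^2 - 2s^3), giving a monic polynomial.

Euclidean algorithm in ℚ[s]:
  3s^4 + 6s^3 - 12s^2 - 6s + 9 = (-(3/2)s - 3/2)(-2s^3 - 2s^2 + 12s) + (3s^2 + 12s + 9)
  -2s^3 - 2s^2 + 12s = (-(2/3)s + 2)(3s^2 + 12s + 9) + (-6s - 18)
  3s^2 + 12s + 9 = (-(1/2)s - 1/2)(-6s - 18) + (0)
Last nonzero remainder: -6s - 18. Dividing through by -6 gives the monic gcd s + 3.
Then lcm(f, g) = f·g / gcd(f, g); expanding and making the result monic gives the answer.

-6s + 7s^2 + 6s^3 - 8s^4 + s^6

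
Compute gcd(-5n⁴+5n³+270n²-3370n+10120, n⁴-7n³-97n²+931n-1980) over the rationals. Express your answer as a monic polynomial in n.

Apply the Euclidean algorithm:
  -5n⁴+5n³+270n²-3370n+10120 = (-5)(n⁴-7n³-97n²+931n-1980) + (-30n³-215n²+1285n+220)
  n⁴-7n³-97n²+931n-1980 = (-(1/30)n+17/36)(-30n³-215n²+1285n+220) + ((1705/36)n²+(11935/36)n-18755/9)
  -30n³-215n²+1285n+220 = (-(216/341)n-36/341)((1705/36)n²+(11935/36)n-18755/9) + (0)
Last nonzero remainder: (1705/36)n²+(11935/36)n-18755/9. Dividing through by 1705/36 gives the monic gcd n²+7n-44.

n²+7n-44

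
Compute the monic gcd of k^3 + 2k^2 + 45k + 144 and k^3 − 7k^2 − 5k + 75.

k + 3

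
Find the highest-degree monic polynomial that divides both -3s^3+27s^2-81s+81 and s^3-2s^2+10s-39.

s-3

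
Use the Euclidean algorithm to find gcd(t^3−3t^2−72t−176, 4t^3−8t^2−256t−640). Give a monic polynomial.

t^2+8t+16

Euclidean algorithm in ℚ[t]:
  t^3−3t^2−72t−176 = (1/4)(4t^3−8t^2−256t−640) + (−t^2−8t−16)
  4t^3−8t^2−256t−640 = (−4t+40)(−t^2−8t−16) + (0)
Last nonzero remainder: −t^2−8t−16. Dividing through by −1 gives the monic gcd t^2+8t+16.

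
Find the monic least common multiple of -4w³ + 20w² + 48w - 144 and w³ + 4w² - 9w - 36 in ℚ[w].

w⁵ - 4w⁴ - 29w³ + 84w² + 180w - 432

Euclidean algorithm in ℚ[w]:
  -4w³ + 20w² + 48w - 144 = (-4)(w³ + 4w² - 9w - 36) + (36w² + 12w - 288)
  w³ + 4w² - 9w - 36 = ((1/36)w + 11/108)(36w² + 12w - 288) + (-(20/9)w - 20/3)
  36w² + 12w - 288 = (-(81/5)w + 216/5)(-(20/9)w - 20/3) + (0)
Last nonzero remainder: -(20/9)w - 20/3. Dividing through by -20/9 gives the monic gcd w + 3.
Then lcm(f, g) = f·g / gcd(f, g); expanding and making the result monic gives the answer.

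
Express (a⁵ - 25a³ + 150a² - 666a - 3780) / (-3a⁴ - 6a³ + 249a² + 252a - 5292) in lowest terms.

Euclidean algorithm in ℚ[a]:
  a⁵ - 25a³ + 150a² - 666a - 3780 = (-(1/3)a + 2/3)(-3a⁴ - 6a³ + 249a² + 252a - 5292) + (62a³ + 68a² - 2598a - 252)
  -3a⁴ - 6a³ + 249a² + 252a - 5292 = (-(3/62)a - 42/961)(62a³ + 68a² - 2598a - 252) + ((121338/961)a² + (121338/961)a - 5096196/961)
  62a³ + 68a² - 2598a - 252 = ((29791/60669)a + 961/20223)((121338/961)a² + (121338/961)a - 5096196/961) + (0)
Last nonzero remainder: (121338/961)a² + (121338/961)a - 5096196/961. Dividing through by 121338/961 gives the monic gcd a² + a - 42.
Cancel a² + a - 42 from numerator and denominator to get the reduced form.

(-a³ + a² - 18a - 90)/(3a² + 3a - 126)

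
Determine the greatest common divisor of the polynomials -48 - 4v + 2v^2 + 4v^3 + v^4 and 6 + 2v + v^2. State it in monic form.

By polynomial division,
  v^4 + 4v^3 + 2v^2 - 4v - 48 = (v^2 + 2v - 8)(v^2 + 2v + 6) + (0)
The last nonzero remainder v^2 + 2v + 6 is already monic.

6 + 2v + v^2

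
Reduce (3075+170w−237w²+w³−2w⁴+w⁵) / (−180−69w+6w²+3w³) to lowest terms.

(−205+16w+w³)/(12+3w)

By polynomial division,
  w⁵−2w⁴+w³−237w²+170w+3075 = ((1/3)w²−(4/3)w+32/3)(3w³+6w²−69w−180) + (−333w²+666w+4995)
  3w³+6w²−69w−180 = (−(1/111)w−4/111)(−333w²+666w+4995) + (0)
Last nonzero remainder: −333w²+666w+4995. Dividing through by −333 gives the monic gcd w²−2w−15.
Cancel w²−2w−15 from numerator and denominator to get the reduced form.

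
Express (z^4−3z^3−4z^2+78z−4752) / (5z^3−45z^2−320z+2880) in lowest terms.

Euclidean algorithm in ℚ[z]:
  z^4−3z^3−4z^2+78z−4752 = ((1/5)z+6/5)(5z^3−45z^2−320z+2880) + (114z^2−114z−8208)
  5z^3−45z^2−320z+2880 = ((5/114)z−20/57)(114z^2−114z−8208) + (0)
Last nonzero remainder: 114z^2−114z−8208. Dividing through by 114 gives the monic gcd z^2−z−72.
Cancel z^2−z−72 from numerator and denominator to get the reduced form.

(z^2−2z+66)/(5z−40)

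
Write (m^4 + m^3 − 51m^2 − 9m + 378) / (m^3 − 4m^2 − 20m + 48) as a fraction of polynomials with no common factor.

(m^3 + 7m^2 − 9m − 63)/(m^2 + 2m − 8)

Apply the Euclidean algorithm:
  m^4 + m^3 − 51m^2 − 9m + 378 = (m + 5)(m^3 − 4m^2 − 20m + 48) + (−11m^2 + 43m + 138)
  m^3 − 4m^2 − 20m + 48 = (−(1/11)m + 1/121)(−11m^2 + 43m + 138) + (−(945/121)m + 5670/121)
  −11m^2 + 43m + 138 = ((1331/945)m + 2783/945)(−(945/121)m + 5670/121) + (0)
Last nonzero remainder: −(945/121)m + 5670/121. Dividing through by −945/121 gives the monic gcd m − 6.
Cancel m − 6 from numerator and denominator to get the reduced form.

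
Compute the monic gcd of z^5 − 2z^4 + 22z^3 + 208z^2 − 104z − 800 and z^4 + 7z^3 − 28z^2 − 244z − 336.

Apply the Euclidean algorithm:
  z^5 − 2z^4 + 22z^3 + 208z^2 − 104z − 800 = (z − 9)(z^4 + 7z^3 − 28z^2 − 244z − 336) + (113z^3 + 200z^2 − 1964z − 3824)
  z^4 + 7z^3 − 28z^2 − 244z − 336 = ((1/113)z + 591/12769)(113z^3 + 200z^2 − 1964z − 3824) + (−(253800/12769)z^2 − (1522800/12769)z − 2030400/12769)
  113z^3 + 200z^2 − 1964z − 3824 = (−(1442897/253800)z + 3051791/126900)(−(253800/12769)z^2 − (1522800/12769)z − 2030400/12769) + (0)
Last nonzero remainder: −(253800/12769)z^2 − (1522800/12769)z − 2030400/12769. Dividing through by −253800/12769 gives the monic gcd z^2 + 6z + 8.

z^2 + 6z + 8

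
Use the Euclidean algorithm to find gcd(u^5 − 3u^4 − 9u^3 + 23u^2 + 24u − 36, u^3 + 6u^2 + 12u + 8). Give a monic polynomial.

u^2 + 4u + 4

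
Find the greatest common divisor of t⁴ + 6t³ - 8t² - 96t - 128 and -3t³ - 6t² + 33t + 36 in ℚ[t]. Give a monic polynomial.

t + 4

Apply the Euclidean algorithm:
  t⁴ + 6t³ - 8t² - 96t - 128 = (-(1/3)t - 4/3)(-3t³ - 6t² + 33t + 36) + (-5t² - 40t - 80)
  -3t³ - 6t² + 33t + 36 = ((3/5)t - 18/5)(-5t² - 40t - 80) + (-63t - 252)
  -5t² - 40t - 80 = ((5/63)t + 20/63)(-63t - 252) + (0)
Last nonzero remainder: -63t - 252. Dividing through by -63 gives the monic gcd t + 4.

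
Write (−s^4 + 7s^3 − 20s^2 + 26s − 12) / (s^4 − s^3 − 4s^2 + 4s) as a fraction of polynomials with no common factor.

(−s^2 + 4s − 6)/(s^2 + 2s)

Repeated division with remainder:
  −s^4 + 7s^3 − 20s^2 + 26s − 12 = (−1)(s^4 − s^3 − 4s^2 + 4s) + (6s^3 − 24s^2 + 30s − 12)
  s^4 − s^3 − 4s^2 + 4s = ((1/6)s + 1/2)(6s^3 − 24s^2 + 30s − 12) + (3s^2 − 9s + 6)
  6s^3 − 24s^2 + 30s − 12 = (2s − 2)(3s^2 − 9s + 6) + (0)
Last nonzero remainder: 3s^2 − 9s + 6. Dividing through by 3 gives the monic gcd s^2 − 3s + 2.
Cancel s^2 − 3s + 2 from numerator and denominator to get the reduced form.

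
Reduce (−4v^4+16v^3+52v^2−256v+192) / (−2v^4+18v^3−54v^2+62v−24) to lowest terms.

(2v+8)/(v−1)

Euclidean algorithm in ℚ[v]:
  −4v^4+16v^3+52v^2−256v+192 = (2)(−2v^4+18v^3−54v^2+62v−24) + (−20v^3+160v^2−380v+240)
  −2v^4+18v^3−54v^2+62v−24 = ((1/10)v−1/10)(−20v^3+160v^2−380v+240) + (0)
Last nonzero remainder: −20v^3+160v^2−380v+240. Dividing through by −20 gives the monic gcd v^3−8v^2+19v−12.
Cancel v^3−8v^2+19v−12 from numerator and denominator to get the reduced form.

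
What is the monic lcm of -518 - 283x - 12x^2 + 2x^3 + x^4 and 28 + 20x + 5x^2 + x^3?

-7252 - 5516x - 1535x^2 - 291x^3 + 8x^4 + 5x^5 + x^6

Euclidean algorithm in ℚ[x]:
  x^4 + 2x^3 - 12x^2 - 283x - 518 = (x - 3)(x^3 + 5x^2 + 20x + 28) + (-17x^2 - 251x - 434)
  x^3 + 5x^2 + 20x + 28 = (-(1/17)x + 166/289)(-17x^2 - 251x - 434) + ((40068/289)x + 80136/289)
  -17x^2 - 251x - 434 = (-(4913/40068)x - 8959/5724)((40068/289)x + 80136/289) + (0)
Last nonzero remainder: (40068/289)x + 80136/289. Dividing through by 40068/289 gives the monic gcd x + 2.
Then lcm(f, g) = f·g / gcd(f, g); expanding and making the result monic gives the answer.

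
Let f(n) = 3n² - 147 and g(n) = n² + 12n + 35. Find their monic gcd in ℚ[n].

Repeated division with remainder:
  3n² - 147 = (3)(n² + 12n + 35) + (-36n - 252)
  n² + 12n + 35 = (-(1/36)n - 5/36)(-36n - 252) + (0)
Last nonzero remainder: -36n - 252. Dividing through by -36 gives the monic gcd n + 7.

n + 7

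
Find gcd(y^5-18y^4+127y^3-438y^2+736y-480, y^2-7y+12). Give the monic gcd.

y^2-7y+12

By polynomial division,
  y^5-18y^4+127y^3-438y^2+736y-480 = (y^3-11y^2+38y-40)(y^2-7y+12) + (0)
The last nonzero remainder y^2-7y+12 is already monic.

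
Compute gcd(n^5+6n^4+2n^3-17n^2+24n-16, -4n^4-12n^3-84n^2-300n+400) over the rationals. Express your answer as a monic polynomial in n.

Repeated division with remainder:
  n^5+6n^4+2n^3-17n^2+24n-16 = (-(1/4)n-3/4)(-4n^4-12n^3-84n^2-300n+400) + (-28n^3-155n^2-101n+284)
  -4n^4-12n^3-84n^2-300n+400 = ((1/7)n-71/196)(-28n^3-155n^2-101n+284) + (-(24641/196)n^2-(73923/196)n+24641/49)
  -28n^3-155n^2-101n+284 = ((5488/24641)n+13916/24641)(-(24641/196)n^2-(73923/196)n+24641/49) + (0)
Last nonzero remainder: -(24641/196)n^2-(73923/196)n+24641/49. Dividing through by -24641/196 gives the monic gcd n^2+3n-4.

n^2+3n-4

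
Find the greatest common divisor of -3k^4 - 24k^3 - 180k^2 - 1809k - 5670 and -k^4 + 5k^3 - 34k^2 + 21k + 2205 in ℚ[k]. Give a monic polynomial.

Repeated division with remainder:
  -3k^4 - 24k^3 - 180k^2 - 1809k - 5670 = (3)(-k^4 + 5k^3 - 34k^2 + 21k + 2205) + (-39k^3 - 78k^2 - 1872k - 12285)
  -k^4 + 5k^3 - 34k^2 + 21k + 2205 = ((1/39)k - 7/39)(-39k^3 - 78k^2 - 1872k - 12285) + (0)
Last nonzero remainder: -39k^3 - 78k^2 - 1872k - 12285. Dividing through by -39 gives the monic gcd k^3 + 2k^2 + 48k + 315.

k^3 + 2k^2 + 48k + 315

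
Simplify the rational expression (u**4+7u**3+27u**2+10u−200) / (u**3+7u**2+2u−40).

By polynomial division,
  u**4+7u**3+27u**2+10u−200 = (u)(u**3+7u**2+2u−40) + (25u**2+50u−200)
  u**3+7u**2+2u−40 = ((1/25)u+1/5)(25u**2+50u−200) + (0)
Last nonzero remainder: 25u**2+50u−200. Dividing through by 25 gives the monic gcd u**2+2u−8.
Cancel u**2+2u−8 from numerator and denominator to get the reduced form.

(u**2+5u+25)/(u+5)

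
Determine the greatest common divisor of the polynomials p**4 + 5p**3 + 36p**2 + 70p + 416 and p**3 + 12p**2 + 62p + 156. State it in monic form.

p**2 + 6p + 26

Repeated division with remainder:
  p**4 + 5p**3 + 36p**2 + 70p + 416 = (p − 7)(p**3 + 12p**2 + 62p + 156) + (58p**2 + 348p + 1508)
  p**3 + 12p**2 + 62p + 156 = ((1/58)p + 3/29)(58p**2 + 348p + 1508) + (0)
Last nonzero remainder: 58p**2 + 348p + 1508. Dividing through by 58 gives the monic gcd p**2 + 6p + 26.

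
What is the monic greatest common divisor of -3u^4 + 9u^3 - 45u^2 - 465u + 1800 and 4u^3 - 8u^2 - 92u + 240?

Repeated division with remainder:
  -3u^4 + 9u^3 - 45u^2 - 465u + 1800 = (-(3/4)u + 3/4)(4u^3 - 8u^2 - 92u + 240) + (-108u^2 - 216u + 1620)
  4u^3 - 8u^2 - 92u + 240 = (-(1/27)u + 4/27)(-108u^2 - 216u + 1620) + (0)
Last nonzero remainder: -108u^2 - 216u + 1620. Dividing through by -108 gives the monic gcd u^2 + 2u - 15.

u^2 + 2u - 15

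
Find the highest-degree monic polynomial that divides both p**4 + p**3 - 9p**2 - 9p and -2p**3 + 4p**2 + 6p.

p**3 - 2p**2 - 3p

Apply the Euclidean algorithm:
  p**4 + p**3 - 9p**2 - 9p = (-(1/2)p - 3/2)(-2p**3 + 4p**2 + 6p) + (0)
Last nonzero remainder: -2p**3 + 4p**2 + 6p. Dividing through by -2 gives the monic gcd p**3 - 2p**2 - 3p.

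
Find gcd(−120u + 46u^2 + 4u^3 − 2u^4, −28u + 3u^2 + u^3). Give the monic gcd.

−4u + u^2

Apply the Euclidean algorithm:
  −2u^4 + 4u^3 + 46u^2 − 120u = (−2u + 10)(u^3 + 3u^2 − 28u) + (−40u^2 + 160u)
  u^3 + 3u^2 − 28u = (−(1/40)u − 7/40)(−40u^2 + 160u) + (0)
Last nonzero remainder: −40u^2 + 160u. Dividing through by −40 gives the monic gcd u^2 − 4u.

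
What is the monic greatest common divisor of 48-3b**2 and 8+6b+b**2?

4+b

Repeated division with remainder:
  -3b**2+48 = (-3)(b**2+6b+8) + (18b+72)
  b**2+6b+8 = ((1/18)b+1/9)(18b+72) + (0)
Last nonzero remainder: 18b+72. Dividing through by 18 gives the monic gcd b+4.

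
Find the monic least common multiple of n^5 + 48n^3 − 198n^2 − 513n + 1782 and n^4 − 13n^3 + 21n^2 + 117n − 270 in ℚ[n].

n^6 − 10n^5 + 48n^4 − 678n^3 + 1467n^2 + 6912n − 17820

Repeated division with remainder:
  n^5 + 48n^3 − 198n^2 − 513n + 1782 = (n + 13)(n^4 − 13n^3 + 21n^2 + 117n − 270) + (196n^3 − 588n^2 − 1764n + 5292)
  n^4 − 13n^3 + 21n^2 + 117n − 270 = ((1/196)n − 5/98)(196n^3 − 588n^2 − 1764n + 5292) + (0)
Last nonzero remainder: 196n^3 − 588n^2 − 1764n + 5292. Dividing through by 196 gives the monic gcd n^3 − 3n^2 − 9n + 27.
Then lcm(f, g) = f·g / gcd(f, g); expanding and making the result monic gives the answer.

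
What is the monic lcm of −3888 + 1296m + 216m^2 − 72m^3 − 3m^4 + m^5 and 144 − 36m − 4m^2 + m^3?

15552 − 9072m + 432m^2 + 504m^3 − 60m^4 − 7m^5 + m^6

Euclidean algorithm in ℚ[m]:
  m^5 − 3m^4 − 72m^3 + 216m^2 + 1296m − 3888 = (m^2 + m − 32)(m^3 − 4m^2 − 36m + 144) + (−20m^2 + 720)
  m^3 − 4m^2 − 36m + 144 = (−(1/20)m + 1/5)(−20m^2 + 720) + (0)
Last nonzero remainder: −20m^2 + 720. Dividing through by −20 gives the monic gcd m^2 − 36.
Then lcm(f, g) = f·g / gcd(f, g); expanding and making the result monic gives the answer.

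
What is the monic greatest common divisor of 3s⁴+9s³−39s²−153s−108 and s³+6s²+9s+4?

Repeated division with remainder:
  3s⁴+9s³−39s²−153s−108 = (3s−9)(s³+6s²+9s+4) + (−12s²−84s−72)
  s³+6s²+9s+4 = (−(1/12)s+1/12)(−12s²−84s−72) + (10s+10)
  −12s²−84s−72 = (−(6/5)s−36/5)(10s+10) + (0)
Last nonzero remainder: 10s+10. Dividing through by 10 gives the monic gcd s+1.

s+1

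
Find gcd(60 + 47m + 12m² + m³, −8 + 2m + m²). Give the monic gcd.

Euclidean algorithm in ℚ[m]:
  m³ + 12m² + 47m + 60 = (m + 10)(m² + 2m − 8) + (35m + 140)
  m² + 2m − 8 = ((1/35)m − 2/35)(35m + 140) + (0)
Last nonzero remainder: 35m + 140. Dividing through by 35 gives the monic gcd m + 4.

4 + m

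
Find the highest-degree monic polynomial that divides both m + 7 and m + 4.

1

By polynomial division,
  m + 7 = (m + 4) + (3)
  m + 4 = ((1/3)m + 4/3)(3) + (0)
The last nonzero remainder is the constant 3, so the polynomials are coprime and gcd = 1.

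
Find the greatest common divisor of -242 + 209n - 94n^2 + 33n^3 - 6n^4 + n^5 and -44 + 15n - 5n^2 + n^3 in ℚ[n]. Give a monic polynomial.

Repeated division with remainder:
  n^5 - 6n^4 + 33n^3 - 94n^2 + 209n - 242 = (n^2 - n + 13)(n^3 - 5n^2 + 15n - 44) + (30n^2 - 30n + 330)
  n^3 - 5n^2 + 15n - 44 = ((1/30)n - 2/15)(30n^2 - 30n + 330) + (0)
Last nonzero remainder: 30n^2 - 30n + 330. Dividing through by 30 gives the monic gcd n^2 - n + 11.

11 - n + n^2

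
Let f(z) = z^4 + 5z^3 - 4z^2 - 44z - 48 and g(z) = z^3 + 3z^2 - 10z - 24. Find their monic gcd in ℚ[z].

Apply the Euclidean algorithm:
  z^4 + 5z^3 - 4z^2 - 44z - 48 = (z + 2)(z^3 + 3z^2 - 10z - 24) + (0)
The last nonzero remainder z^3 + 3z^2 - 10z - 24 is already monic.

z^3 + 3z^2 - 10z - 24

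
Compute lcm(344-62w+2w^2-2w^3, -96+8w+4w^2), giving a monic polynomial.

-1032+14w+25w^2+5w^3+w^4

Apply the Euclidean algorithm:
  -2w^3+2w^2-62w+344 = (-(1/2)w+3/2)(4w^2+8w-96) + (-122w+488)
  4w^2+8w-96 = (-(2/61)w-12/61)(-122w+488) + (0)
Last nonzero remainder: -122w+488. Dividing through by -122 gives the monic gcd w-4.
Then lcm(f, g) = f·g / gcd(f, g); expanding and making the result monic gives the answer.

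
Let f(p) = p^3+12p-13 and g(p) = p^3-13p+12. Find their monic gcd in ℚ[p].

p-1

Apply the Euclidean algorithm:
  p^3+12p-13 = (p^3-13p+12) + (25p-25)
  p^3-13p+12 = ((1/25)p^2+(1/25)p-12/25)(25p-25) + (0)
Last nonzero remainder: 25p-25. Dividing through by 25 gives the monic gcd p-1.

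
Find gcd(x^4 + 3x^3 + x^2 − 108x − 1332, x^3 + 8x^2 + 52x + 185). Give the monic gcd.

Repeated division with remainder:
  x^4 + 3x^3 + x^2 − 108x − 1332 = (x − 5)(x^3 + 8x^2 + 52x + 185) + (−11x^2 − 33x − 407)
  x^3 + 8x^2 + 52x + 185 = (−(1/11)x − 5/11)(−11x^2 − 33x − 407) + (0)
Last nonzero remainder: −11x^2 − 33x − 407. Dividing through by −11 gives the monic gcd x^2 + 3x + 37.

x^2 + 3x + 37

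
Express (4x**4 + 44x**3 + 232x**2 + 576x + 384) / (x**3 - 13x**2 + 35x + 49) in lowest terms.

Euclidean algorithm in ℚ[x]:
  4x**4 + 44x**3 + 232x**2 + 576x + 384 = (4x + 96)(x**3 - 13x**2 + 35x + 49) + (1340x**2 - 2980x - 4320)
  x**3 - 13x**2 + 35x + 49 = ((1/1340)x - 361/44890)(1340x**2 - 2980x - 4320) + ((64009/4489)x + 64009/4489)
  1340x**2 - 2980x - 4320 = ((6015260/64009)x - 19392480/64009)((64009/4489)x + 64009/4489) + (0)
Last nonzero remainder: (64009/4489)x + 64009/4489. Dividing through by 64009/4489 gives the monic gcd x + 1.
Cancel x + 1 from numerator and denominator to get the reduced form.

(4x**3 + 40x**2 + 192x + 384)/(x**2 - 14x + 49)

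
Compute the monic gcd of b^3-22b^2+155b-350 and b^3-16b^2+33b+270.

b-10

Repeated division with remainder:
  b^3-22b^2+155b-350 = (b^3-16b^2+33b+270) + (-6b^2+122b-620)
  b^3-16b^2+33b+270 = (-(1/6)b-13/18)(-6b^2+122b-620) + ((160/9)b-1600/9)
  -6b^2+122b-620 = (-(27/80)b+279/80)((160/9)b-1600/9) + (0)
Last nonzero remainder: (160/9)b-1600/9. Dividing through by 160/9 gives the monic gcd b-10.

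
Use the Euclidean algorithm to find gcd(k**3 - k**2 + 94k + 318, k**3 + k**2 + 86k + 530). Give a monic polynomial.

By polynomial division,
  k**3 - k**2 + 94k + 318 = (k**3 + k**2 + 86k + 530) + (-2k**2 + 8k - 212)
  k**3 + k**2 + 86k + 530 = (-(1/2)k - 5/2)(-2k**2 + 8k - 212) + (0)
Last nonzero remainder: -2k**2 + 8k - 212. Dividing through by -2 gives the monic gcd k**2 - 4k + 106.

k**2 - 4k + 106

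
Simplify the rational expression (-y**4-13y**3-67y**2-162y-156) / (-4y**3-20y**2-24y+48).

Apply the Euclidean algorithm:
  -y**4-13y**3-67y**2-162y-156 = ((1/4)y+2)(-4y**3-20y**2-24y+48) + (-21y**2-126y-252)
  -4y**3-20y**2-24y+48 = ((4/21)y-4/21)(-21y**2-126y-252) + (0)
Last nonzero remainder: -21y**2-126y-252. Dividing through by -21 gives the monic gcd y**2+6y+12.
Cancel y**2+6y+12 from numerator and denominator to get the reduced form.

(y**2+7y+13)/(4y-4)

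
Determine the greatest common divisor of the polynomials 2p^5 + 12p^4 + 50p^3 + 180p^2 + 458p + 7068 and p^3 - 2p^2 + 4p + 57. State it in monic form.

p^2 - 5p + 19

Apply the Euclidean algorithm:
  2p^5 + 12p^4 + 50p^3 + 180p^2 + 458p + 7068 = (2p^2 + 16p + 74)(p^3 - 2p^2 + 4p + 57) + (150p^2 - 750p + 2850)
  p^3 - 2p^2 + 4p + 57 = ((1/150)p + 1/50)(150p^2 - 750p + 2850) + (0)
Last nonzero remainder: 150p^2 - 750p + 2850. Dividing through by 150 gives the monic gcd p^2 - 5p + 19.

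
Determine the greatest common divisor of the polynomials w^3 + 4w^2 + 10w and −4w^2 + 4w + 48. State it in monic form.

1

Repeated division with remainder:
  w^3 + 4w^2 + 10w = (−(1/4)w − 5/4)(−4w^2 + 4w + 48) + (27w + 60)
  −4w^2 + 4w + 48 = (−(4/27)w + 116/243)(27w + 60) + (1568/81)
  27w + 60 = ((2187/1568)w + 1215/392)(1568/81) + (0)
The last nonzero remainder is the constant 1568/81, so the polynomials are coprime and gcd = 1.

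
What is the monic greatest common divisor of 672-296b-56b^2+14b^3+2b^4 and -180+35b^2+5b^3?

Euclidean algorithm in ℚ[b]:
  2b^4+14b^3-56b^2-296b+672 = ((2/5)b)(5b^3+35b^2-180) + (-56b^2-224b+672)
  5b^3+35b^2-180 = (-(5/56)b-15/56)(-56b^2-224b+672) + (0)
Last nonzero remainder: -56b^2-224b+672. Dividing through by -56 gives the monic gcd b^2+4b-12.

-12+4b+b^2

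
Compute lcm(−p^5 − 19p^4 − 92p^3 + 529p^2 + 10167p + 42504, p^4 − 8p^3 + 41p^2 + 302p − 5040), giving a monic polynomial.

Euclidean algorithm in ℚ[p]:
  −p^5 − 19p^4 − 92p^3 + 529p^2 + 10167p + 42504 = (−p − 27)(p^4 − 8p^3 + 41p^2 + 302p − 5040) + (−267p^3 + 1938p^2 + 13281p − 93576)
  p^4 − 8p^3 + 41p^2 + 302p − 5040 = (−(1/267)p + 22/7921)(−267p^3 + 1938p^2 + 13281p − 93576) + ((676128/7921)p^2 − (676128/7921)p − 37863168/7921)
  −267p^3 + 1938p^2 + 13281p − 93576 = (−(704969/225376)p + 4411997/225376)((676128/7921)p^2 − (676128/7921)p − 37863168/7921) + (0)
Last nonzero remainder: (676128/7921)p^2 − (676128/7921)p − 37863168/7921. Dividing through by 676128/7921 gives the monic gcd p^2 − p − 56.
Then lcm(f, g) = f·g / gcd(f, g); expanding and making the result monic gives the answer.

p^7 + 12p^6 + 49p^5 + 537p^4 + 1816p^3 − 18945p^2 − 617502p − 3825360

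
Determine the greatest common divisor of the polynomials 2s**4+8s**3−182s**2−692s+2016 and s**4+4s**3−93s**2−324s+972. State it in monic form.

s**2−11s+18

Apply the Euclidean algorithm:
  2s**4+8s**3−182s**2−692s+2016 = (2)(s**4+4s**3−93s**2−324s+972) + (4s**2−44s+72)
  s**4+4s**3−93s**2−324s+972 = ((1/4)s**2+(15/4)s+27/2)(4s**2−44s+72) + (0)
Last nonzero remainder: 4s**2−44s+72. Dividing through by 4 gives the monic gcd s**2−11s+18.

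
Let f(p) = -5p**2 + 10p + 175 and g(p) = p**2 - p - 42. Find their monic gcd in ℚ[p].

p - 7

Apply the Euclidean algorithm:
  -5p**2 + 10p + 175 = (-5)(p**2 - p - 42) + (5p - 35)
  p**2 - p - 42 = ((1/5)p + 6/5)(5p - 35) + (0)
Last nonzero remainder: 5p - 35. Dividing through by 5 gives the monic gcd p - 7.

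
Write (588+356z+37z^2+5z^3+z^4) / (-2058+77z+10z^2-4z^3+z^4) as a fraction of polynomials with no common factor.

By polynomial division,
  z^4+5z^3+37z^2+356z+588 = (z^4-4z^3+10z^2+77z-2058) + (9z^3+27z^2+279z+2646)
  z^4-4z^3+10z^2+77z-2058 = ((1/9)z-7/9)(9z^3+27z^2+279z+2646) + (0)
Last nonzero remainder: 9z^3+27z^2+279z+2646. Dividing through by 9 gives the monic gcd z^3+3z^2+31z+294.
Cancel z^3+3z^2+31z+294 from numerator and denominator to get the reduced form.

(2+z)/(-7+z)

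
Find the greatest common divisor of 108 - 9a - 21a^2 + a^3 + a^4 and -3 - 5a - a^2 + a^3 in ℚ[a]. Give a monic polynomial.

-3 + a

Apply the Euclidean algorithm:
  a^4 + a^3 - 21a^2 - 9a + 108 = (a + 2)(a^3 - a^2 - 5a - 3) + (-14a^2 + 4a + 114)
  a^3 - a^2 - 5a - 3 = (-(1/14)a + 5/98)(-14a^2 + 4a + 114) + ((144/49)a - 432/49)
  -14a^2 + 4a + 114 = (-(343/72)a - 931/72)((144/49)a - 432/49) + (0)
Last nonzero remainder: (144/49)a - 432/49. Dividing through by 144/49 gives the monic gcd a - 3.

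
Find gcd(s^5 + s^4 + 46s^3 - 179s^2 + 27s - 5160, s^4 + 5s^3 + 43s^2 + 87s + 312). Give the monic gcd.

s^2 + 3s + 24

Apply the Euclidean algorithm:
  s^5 + s^4 + 46s^3 - 179s^2 + 27s - 5160 = (s - 4)(s^4 + 5s^3 + 43s^2 + 87s + 312) + (23s^3 - 94s^2 + 63s - 3912)
  s^4 + 5s^3 + 43s^2 + 87s + 312 = ((1/23)s + 209/529)(23s^3 - 94s^2 + 63s - 3912) + ((40944/529)s^2 + (122832/529)s + 982656/529)
  23s^3 - 94s^2 + 63s - 3912 = ((12167/40944)s - 86227/40944)((40944/529)s^2 + (122832/529)s + 982656/529) + (0)
Last nonzero remainder: (40944/529)s^2 + (122832/529)s + 982656/529. Dividing through by 40944/529 gives the monic gcd s^2 + 3s + 24.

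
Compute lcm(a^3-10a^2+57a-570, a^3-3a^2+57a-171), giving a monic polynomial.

By polynomial division,
  a^3-10a^2+57a-570 = (a^3-3a^2+57a-171) + (-7a^2-399)
  a^3-3a^2+57a-171 = (-(1/7)a+3/7)(-7a^2-399) + (0)
Last nonzero remainder: -7a^2-399. Dividing through by -7 gives the monic gcd a^2+57.
Then lcm(f, g) = f·g / gcd(f, g); expanding and making the result monic gives the answer.

a^4-13a^3+87a^2-741a+1710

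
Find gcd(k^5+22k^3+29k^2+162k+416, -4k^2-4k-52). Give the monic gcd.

k^2+k+13

Euclidean algorithm in ℚ[k]:
  k^5+22k^3+29k^2+162k+416 = (-(1/4)k^3+(1/4)k^2-(5/2)k-8)(-4k^2-4k-52) + (0)
Last nonzero remainder: -4k^2-4k-52. Dividing through by -4 gives the monic gcd k^2+k+13.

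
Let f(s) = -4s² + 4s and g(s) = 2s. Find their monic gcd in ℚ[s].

By polynomial division,
  -4s² + 4s = (-2s + 2)(2s) + (0)
Last nonzero remainder: 2s. Dividing through by 2 gives the monic gcd s.

s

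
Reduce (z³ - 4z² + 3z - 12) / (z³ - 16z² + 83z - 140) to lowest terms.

(z² + 3)/(z² - 12z + 35)

By polynomial division,
  z³ - 4z² + 3z - 12 = (z³ - 16z² + 83z - 140) + (12z² - 80z + 128)
  z³ - 16z² + 83z - 140 = ((1/12)z - 7/9)(12z² - 80z + 128) + ((91/9)z - 364/9)
  12z² - 80z + 128 = ((108/91)z - 288/91)((91/9)z - 364/9) + (0)
Last nonzero remainder: (91/9)z - 364/9. Dividing through by 91/9 gives the monic gcd z - 4.
Cancel z - 4 from numerator and denominator to get the reduced form.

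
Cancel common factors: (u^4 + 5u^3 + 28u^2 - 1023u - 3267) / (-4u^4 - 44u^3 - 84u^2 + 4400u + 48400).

(-u^2 + 6u + 27)/(4u^2 - 400)

Apply the Euclidean algorithm:
  u^4 + 5u^3 + 28u^2 - 1023u - 3267 = (-1/4)(-4u^4 - 44u^3 - 84u^2 + 4400u + 48400) + (-6u^3 + 7u^2 + 77u + 8833)
  -4u^4 - 44u^3 - 84u^2 + 4400u + 48400 = ((2/3)u + 73/9)(-6u^3 + 7u^2 + 77u + 8833) + (-(1729/9)u^2 - (19019/9)u - 209209/9)
  -6u^3 + 7u^2 + 77u + 8833 = ((54/1729)u - 657/1729)(-(1729/9)u^2 - (19019/9)u - 209209/9) + (0)
Last nonzero remainder: -(1729/9)u^2 - (19019/9)u - 209209/9. Dividing through by -1729/9 gives the monic gcd u^2 + 11u + 121.
Cancel u^2 + 11u + 121 from numerator and denominator to get the reduced form.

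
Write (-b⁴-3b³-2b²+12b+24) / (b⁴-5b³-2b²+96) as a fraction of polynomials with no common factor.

By polynomial division,
  -b⁴-3b³-2b²+12b+24 = (-1)(b⁴-5b³-2b²+96) + (-8b³-4b²+12b+120)
  b⁴-5b³-2b²+96 = (-(1/8)b+11/16)(-8b³-4b²+12b+120) + ((9/4)b²+(27/4)b+27/2)
  -8b³-4b²+12b+120 = (-(32/9)b+80/9)((9/4)b²+(27/4)b+27/2) + (0)
Last nonzero remainder: (9/4)b²+(27/4)b+27/2. Dividing through by 9/4 gives the monic gcd b²+3b+6.
Cancel b²+3b+6 from numerator and denominator to get the reduced form.

(-b²+4)/(b²-8b+16)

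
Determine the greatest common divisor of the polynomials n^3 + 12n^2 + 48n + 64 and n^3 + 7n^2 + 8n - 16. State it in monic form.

n^2 + 8n + 16

Apply the Euclidean algorithm:
  n^3 + 12n^2 + 48n + 64 = (n^3 + 7n^2 + 8n - 16) + (5n^2 + 40n + 80)
  n^3 + 7n^2 + 8n - 16 = ((1/5)n - 1/5)(5n^2 + 40n + 80) + (0)
Last nonzero remainder: 5n^2 + 40n + 80. Dividing through by 5 gives the monic gcd n^2 + 8n + 16.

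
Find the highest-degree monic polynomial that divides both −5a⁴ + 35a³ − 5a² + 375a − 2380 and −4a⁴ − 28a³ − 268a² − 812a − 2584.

a² + 4a + 17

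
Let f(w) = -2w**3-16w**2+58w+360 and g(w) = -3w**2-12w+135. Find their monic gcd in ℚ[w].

w**2+4w-45

Apply the Euclidean algorithm:
  -2w**3-16w**2+58w+360 = ((2/3)w+8/3)(-3w**2-12w+135) + (0)
Last nonzero remainder: -3w**2-12w+135. Dividing through by -3 gives the monic gcd w**2+4w-45.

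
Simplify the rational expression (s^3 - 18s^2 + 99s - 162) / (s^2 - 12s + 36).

(s^2 - 12s + 27)/(s - 6)

Repeated division with remainder:
  s^3 - 18s^2 + 99s - 162 = (s - 6)(s^2 - 12s + 36) + (-9s + 54)
  s^2 - 12s + 36 = (-(1/9)s + 2/3)(-9s + 54) + (0)
Last nonzero remainder: -9s + 54. Dividing through by -9 gives the monic gcd s - 6.
Cancel s - 6 from numerator and denominator to get the reduced form.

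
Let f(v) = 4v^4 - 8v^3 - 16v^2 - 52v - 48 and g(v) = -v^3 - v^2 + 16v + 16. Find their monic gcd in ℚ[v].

Apply the Euclidean algorithm:
  4v^4 - 8v^3 - 16v^2 - 52v - 48 = (-4v + 12)(-v^3 - v^2 + 16v + 16) + (60v^2 - 180v - 240)
  -v^3 - v^2 + 16v + 16 = (-(1/60)v - 1/15)(60v^2 - 180v - 240) + (0)
Last nonzero remainder: 60v^2 - 180v - 240. Dividing through by 60 gives the monic gcd v^2 - 3v - 4.

v^2 - 3v - 4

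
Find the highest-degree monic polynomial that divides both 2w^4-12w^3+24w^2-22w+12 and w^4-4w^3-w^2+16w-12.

w^2-5w+6

Repeated division with remainder:
  2w^4-12w^3+24w^2-22w+12 = (2)(w^4-4w^3-w^2+16w-12) + (-4w^3+26w^2-54w+36)
  w^4-4w^3-w^2+16w-12 = (-(1/4)w-5/8)(-4w^3+26w^2-54w+36) + ((7/4)w^2-(35/4)w+21/2)
  -4w^3+26w^2-54w+36 = (-(16/7)w+24/7)((7/4)w^2-(35/4)w+21/2) + (0)
Last nonzero remainder: (7/4)w^2-(35/4)w+21/2. Dividing through by 7/4 gives the monic gcd w^2-5w+6.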